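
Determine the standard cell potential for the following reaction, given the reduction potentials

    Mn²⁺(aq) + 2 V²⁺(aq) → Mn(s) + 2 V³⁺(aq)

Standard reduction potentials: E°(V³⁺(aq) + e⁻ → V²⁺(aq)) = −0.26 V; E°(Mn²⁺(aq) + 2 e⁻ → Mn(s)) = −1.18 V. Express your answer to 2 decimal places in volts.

In the reaction as written, Mn²⁺(aq) is reduced (cathode) and V³⁺(aq) is produced by oxidation at the anode.
E°cell = E°(cathode) − E°(anode) = −1.18 − (−0.26) = −0.92 V.

−0.92 V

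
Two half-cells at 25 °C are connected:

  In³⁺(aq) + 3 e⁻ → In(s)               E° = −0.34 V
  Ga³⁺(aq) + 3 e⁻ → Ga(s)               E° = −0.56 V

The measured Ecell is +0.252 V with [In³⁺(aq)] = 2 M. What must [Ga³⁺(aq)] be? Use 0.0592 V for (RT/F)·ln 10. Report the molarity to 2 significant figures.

0.048 M

The In³⁺/In couple has the larger reduction potential, so it is the cathode: E°cell = −0.34 − (−0.56) = +0.22 V and n = 3.
Rearranging E = E° − (0.0592/n)·log Q gives log Q = 3(+0.22 − (+0.252))/0.0592 = −1.622.
Balancing electrons gives In³⁺(aq) + Ga(s) → In(s) + Ga³⁺(aq); thus Q = [Ga³⁺(aq)] / [In³⁺(aq)].
Substituting the known concentrations and solving, log [Ga³⁺(aq)] = −1.321 and [Ga³⁺(aq)] = 0.048 M.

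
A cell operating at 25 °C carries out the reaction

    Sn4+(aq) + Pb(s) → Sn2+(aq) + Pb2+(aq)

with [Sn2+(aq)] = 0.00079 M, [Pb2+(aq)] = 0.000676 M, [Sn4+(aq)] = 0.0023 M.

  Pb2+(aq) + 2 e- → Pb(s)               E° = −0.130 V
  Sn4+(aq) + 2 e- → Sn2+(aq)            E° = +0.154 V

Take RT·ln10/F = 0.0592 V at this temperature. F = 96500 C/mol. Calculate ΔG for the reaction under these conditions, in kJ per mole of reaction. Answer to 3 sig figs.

The standard cell potential is +0.154 − (−0.130) = +0.284 V, with n = 2 electrons in the balanced equation.
Here Q = ([Sn2+(aq)]·[Pb2+(aq)]) / [Sn4+(aq)] = 0.000232 (log Q = −3.634), giving E = +0.284 − (0.0592/2)·(−3.634) = +0.3916 V.
Then ΔG = −nFE = −2 × 96500 × +0.3916 J/mol = −75.6 kJ/mol.

−75.6 kJ/mol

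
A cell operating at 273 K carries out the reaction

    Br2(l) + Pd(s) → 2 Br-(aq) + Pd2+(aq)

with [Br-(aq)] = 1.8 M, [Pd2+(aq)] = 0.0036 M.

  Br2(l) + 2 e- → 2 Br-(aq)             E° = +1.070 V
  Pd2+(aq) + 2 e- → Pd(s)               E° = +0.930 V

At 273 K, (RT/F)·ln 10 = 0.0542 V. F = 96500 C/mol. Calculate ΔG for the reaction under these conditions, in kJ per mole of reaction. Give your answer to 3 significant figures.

−37.1 kJ/mol

E°cell = +1.070 − (+0.930) = +0.140 V; the balanced reaction transfers n = 2 electrons.
Q = [Br-(aq)]^2·[Pd2+(aq)] = 0.0117, so log Q = −1.933 and E = +0.140 − (0.0542/2)(−1.933) = +0.1924 V.
Then ΔG = −nFE = −2 × 96500 × +0.1924 J/mol = −37.1 kJ/mol.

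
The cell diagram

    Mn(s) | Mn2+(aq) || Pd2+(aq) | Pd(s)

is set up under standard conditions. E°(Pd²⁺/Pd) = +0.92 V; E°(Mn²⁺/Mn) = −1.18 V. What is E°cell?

By convention the left-hand electrode in cell notation is the anode (oxidation) and the right-hand electrode is the cathode (reduction).
E°cell = E°(right) − E°(left) = +0.92 − (−1.18) = +2.10 V.

+2.10 V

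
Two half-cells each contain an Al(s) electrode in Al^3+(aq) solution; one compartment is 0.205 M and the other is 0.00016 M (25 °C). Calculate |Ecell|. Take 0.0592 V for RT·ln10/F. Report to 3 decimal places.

For a concentration cell E°cell = 0, since both electrodes use the same couple.
The compartment with the higher Al^3+(aq) concentration (0.205 M) acts as the cathode; ions are reduced there and produced at the dilute (0.00016 M) anode.
With n = 3, Ecell = −(0.0592/3)·log([dilute]/[conc]) = −(0.0592/3)·log(0.00016/0.205) = +0.061 V.

0.061 V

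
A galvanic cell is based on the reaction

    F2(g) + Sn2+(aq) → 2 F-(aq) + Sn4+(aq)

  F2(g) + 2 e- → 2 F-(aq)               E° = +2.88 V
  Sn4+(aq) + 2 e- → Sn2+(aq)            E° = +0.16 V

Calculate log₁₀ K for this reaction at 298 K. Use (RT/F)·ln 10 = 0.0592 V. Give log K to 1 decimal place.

The F₂/F⁻ couple is reduced (cathode); E°cell = +2.88 − (+0.16) = +2.72 V with n = 2.
At equilibrium E = 0, so log K = nE°cell / 0.0592 = (2)(+2.72) / 0.0592 = 91.9.

log K = 91.9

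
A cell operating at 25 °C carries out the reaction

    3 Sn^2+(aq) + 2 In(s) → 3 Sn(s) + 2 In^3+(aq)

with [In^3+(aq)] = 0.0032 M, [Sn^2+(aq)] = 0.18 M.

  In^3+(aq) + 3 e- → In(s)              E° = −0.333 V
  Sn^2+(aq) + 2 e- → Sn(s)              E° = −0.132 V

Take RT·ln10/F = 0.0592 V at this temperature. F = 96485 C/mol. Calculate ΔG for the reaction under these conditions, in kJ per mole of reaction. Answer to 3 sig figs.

−132 kJ/mol

E°cell = −0.132 − (−0.333) = +0.201 V; the balanced reaction transfers n = 6 electrons.
Here Q = [In^3+(aq)]^2 / [Sn^2+(aq)]^3 = 0.00176 (log Q = −2.756), giving E = +0.201 − (0.0592/6)·(−2.756) = +0.2282 V.
ΔG = −nFE = −(6)(96485)(+0.2282) J/mol = −132 kJ/mol.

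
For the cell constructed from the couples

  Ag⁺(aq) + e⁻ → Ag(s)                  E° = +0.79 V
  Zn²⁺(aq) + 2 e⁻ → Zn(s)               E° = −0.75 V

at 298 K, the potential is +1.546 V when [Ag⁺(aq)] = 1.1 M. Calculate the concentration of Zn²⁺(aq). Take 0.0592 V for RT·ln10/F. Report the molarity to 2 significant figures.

0.76 M

With Ag⁺/Ag at the cathode and Zn²⁺/Zn at the anode, E°cell = +0.79 − (−0.75) = +1.54 V (n = 2).
Since E = E° − (0.0592/n)·log Q, log Q = n(E° − E)/0.0592 = −0.203.
The balanced reaction is 2 Ag⁺(aq) + Zn(s) → 2 Ag(s) + Zn²⁺(aq), so Q = [Zn²⁺(aq)] / [Ag⁺(aq)]^2.
Substituting the known concentrations and solving, log [Zn²⁺(aq)] = −0.120 and [Zn²⁺(aq)] = 0.76 M.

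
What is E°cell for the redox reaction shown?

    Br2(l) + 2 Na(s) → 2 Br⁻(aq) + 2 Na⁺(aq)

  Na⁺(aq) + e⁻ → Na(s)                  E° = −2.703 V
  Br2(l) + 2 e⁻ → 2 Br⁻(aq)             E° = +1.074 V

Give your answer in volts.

+3.777 V

Br2(l) gains electrons, so the Br₂/Br⁻ couple is the cathode; the Na⁺/Na couple is the anode.
E°cell = E°(cathode) − E°(anode) = +1.074 − (−2.703) = +3.777 V.
The positive value indicates the reaction is spontaneous as written.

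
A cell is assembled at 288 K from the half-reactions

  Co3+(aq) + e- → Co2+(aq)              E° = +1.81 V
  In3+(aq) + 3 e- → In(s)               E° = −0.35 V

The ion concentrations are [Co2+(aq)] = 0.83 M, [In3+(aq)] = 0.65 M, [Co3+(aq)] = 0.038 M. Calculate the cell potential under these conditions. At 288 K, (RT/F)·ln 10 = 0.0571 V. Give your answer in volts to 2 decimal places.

+2.09 V

Co³⁺/Co²⁺ is reduced (cathode, E° = +1.81 V) and In³⁺/In is oxidized (anode).
The standard potential is +1.81 − (−0.35) = +2.16 V and the balanced reaction transfers n = 3 electrons.
The balanced reaction is 3 Co3+(aq) + In(s) → 3 Co2+(aq) + In3+(aq), so Q = ([Co2+(aq)]^3·[In3+(aq)]) / [Co3+(aq)]^3 = 6.77×10^3 and log Q = 3.831.
Applying E = E° − (RT ln10/nF)·log Q gives +2.16 − (0.0571/3)(3.831) = +2.09 V.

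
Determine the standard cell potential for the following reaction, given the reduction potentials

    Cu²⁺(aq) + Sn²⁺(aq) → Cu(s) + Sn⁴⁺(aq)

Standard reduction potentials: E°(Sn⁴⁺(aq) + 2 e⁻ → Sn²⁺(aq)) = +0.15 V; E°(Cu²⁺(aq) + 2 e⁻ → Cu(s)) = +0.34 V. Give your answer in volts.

Cu²⁺(aq) gains electrons, so the Cu²⁺/Cu couple is the cathode; the Sn⁴⁺/Sn²⁺ couple is the anode.
E°cell = E°(cathode) − E°(anode) = +0.34 − (+0.15) = +0.19 V.

+0.19 V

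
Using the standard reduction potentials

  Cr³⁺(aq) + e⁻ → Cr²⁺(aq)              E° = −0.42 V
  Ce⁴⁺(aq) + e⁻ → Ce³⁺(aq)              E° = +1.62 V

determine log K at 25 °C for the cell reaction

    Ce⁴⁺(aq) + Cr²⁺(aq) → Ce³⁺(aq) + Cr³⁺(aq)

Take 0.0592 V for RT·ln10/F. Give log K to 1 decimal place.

The Ce⁴⁺/Ce³⁺ couple is reduced (cathode); E°cell = +1.62 − (−0.42) = +2.04 V with n = 1.
At equilibrium E = 0, so log K = nE°cell / 0.0592 = (1)(+2.04) / 0.0592 = 34.5.

log K = 34.5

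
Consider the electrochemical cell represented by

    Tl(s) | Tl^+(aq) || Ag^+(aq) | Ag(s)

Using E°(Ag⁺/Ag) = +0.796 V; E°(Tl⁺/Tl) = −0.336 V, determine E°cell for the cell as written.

+1.132 V

By convention the left-hand electrode in cell notation is the anode (oxidation) and the right-hand electrode is the cathode (reduction).
E°cell = E°(right) − E°(left) = +0.796 − (−0.336) = +1.132 V.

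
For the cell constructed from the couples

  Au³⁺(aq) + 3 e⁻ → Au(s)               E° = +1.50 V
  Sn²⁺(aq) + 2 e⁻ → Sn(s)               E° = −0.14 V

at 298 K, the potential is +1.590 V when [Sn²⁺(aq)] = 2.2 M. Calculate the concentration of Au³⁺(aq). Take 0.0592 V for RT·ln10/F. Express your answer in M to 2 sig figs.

Au³⁺/Au is the cathode (higher E°); E°cell = +1.50 − (−0.14) = +1.64 V with n = 6.
From the Nernst equation, log Q = n(E° − E)/0.0592 = 6·(+1.64 − (+1.590))/0.0592 = 5.068.
For 2 Au³⁺(aq) + 3 Sn(s) → 2 Au(s) + 3 Sn²⁺(aq), the reaction quotient is Q = [Sn²⁺(aq)]^3 / [Au³⁺(aq)]^2.
Solving for the unknown gives log [Au³⁺(aq)] = −2.020, so [Au³⁺(aq)] ≈ 0.0095 M.

0.0095 M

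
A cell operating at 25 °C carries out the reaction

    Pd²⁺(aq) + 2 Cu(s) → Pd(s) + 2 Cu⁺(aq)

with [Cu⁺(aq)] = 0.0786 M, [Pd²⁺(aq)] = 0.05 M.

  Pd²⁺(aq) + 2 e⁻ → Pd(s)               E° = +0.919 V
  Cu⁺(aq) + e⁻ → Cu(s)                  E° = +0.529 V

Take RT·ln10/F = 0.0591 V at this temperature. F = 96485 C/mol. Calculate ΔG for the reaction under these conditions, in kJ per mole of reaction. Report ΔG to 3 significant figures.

With Pd²⁺/Pd reduced at the cathode, E°cell = +0.919 − (+0.529) = +0.390 V and n = 2.
The reaction quotient is [Cu⁺(aq)]^2 / [Pd²⁺(aq)] = 0.124; by Nernst, E = +0.390 − (0.0591/2)(−0.908) = +0.4168 V.
Finally ΔG = −nFE = −(2)(96485 C/mol)(+0.4168 V) = −80.4 kJ/mol.

−80.4 kJ/mol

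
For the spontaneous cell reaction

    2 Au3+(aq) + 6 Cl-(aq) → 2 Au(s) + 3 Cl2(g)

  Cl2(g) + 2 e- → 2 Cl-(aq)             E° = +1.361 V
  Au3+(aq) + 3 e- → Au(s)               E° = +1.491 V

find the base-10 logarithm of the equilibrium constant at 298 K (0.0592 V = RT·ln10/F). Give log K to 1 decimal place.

The Au³⁺/Au couple is reduced (cathode); E°cell = +1.491 − (+1.361) = +0.130 V with n = 6.
At equilibrium E = 0, so log K = nE°cell / 0.0592 = (6)(+0.130) / 0.0592 = 13.2.

log K = 13.2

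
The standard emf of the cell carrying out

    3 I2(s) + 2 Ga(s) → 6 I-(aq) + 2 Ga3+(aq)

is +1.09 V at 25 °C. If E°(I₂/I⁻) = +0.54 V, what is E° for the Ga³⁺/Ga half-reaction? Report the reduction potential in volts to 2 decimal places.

−0.55 V

In the reaction as written the I₂/I⁻ couple is reduced (cathode) and Ga³⁺/Ga is oxidized (anode), so E°cell = E°(I₂/I⁻) − E°(Ga³⁺/Ga).
E°(Ga³⁺/Ga) = E°(cathode) − E°cell = +0.54 − (+1.09) = −0.55 V.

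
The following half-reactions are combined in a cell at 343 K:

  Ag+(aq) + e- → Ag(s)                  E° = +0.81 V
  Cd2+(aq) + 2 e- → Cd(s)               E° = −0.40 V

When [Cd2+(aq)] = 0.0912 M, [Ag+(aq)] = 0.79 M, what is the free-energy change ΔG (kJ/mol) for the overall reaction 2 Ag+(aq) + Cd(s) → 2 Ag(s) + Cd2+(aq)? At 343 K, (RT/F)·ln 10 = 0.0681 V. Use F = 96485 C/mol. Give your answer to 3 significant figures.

−239 kJ/mol

E°cell = +0.81 − (−0.40) = +1.21 V; the balanced reaction transfers n = 2 electrons.
The reaction quotient is [Cd2+(aq)] / [Ag+(aq)]^2 = 0.146; by Nernst, E = +1.21 − (0.0681/2)(−0.835) = +1.2384 V.
Finally ΔG = −nFE = −(2)(96485 C/mol)(+1.2384 V) = −239 kJ/mol.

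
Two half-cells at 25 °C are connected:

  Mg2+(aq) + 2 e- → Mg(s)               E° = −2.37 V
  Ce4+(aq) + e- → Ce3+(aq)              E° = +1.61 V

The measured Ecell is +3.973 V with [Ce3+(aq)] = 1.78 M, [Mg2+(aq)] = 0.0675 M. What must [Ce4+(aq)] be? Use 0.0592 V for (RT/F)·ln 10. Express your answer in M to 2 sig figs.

0.35 M

With Ce⁴⁺/Ce³⁺ at the cathode and Mg²⁺/Mg at the anode, E°cell = +1.61 − (−2.37) = +3.98 V (n = 2).
Since E = E° − (0.0592/n)·log Q, log Q = n(E° − E)/0.0592 = 0.236.
For 2 Ce4+(aq) + Mg(s) → 2 Ce3+(aq) + Mg2+(aq), the reaction quotient is Q = ([Ce3+(aq)]^2·[Mg2+(aq)]) / [Ce4+(aq)]^2.
Solving for the unknown gives log [Ce4+(aq)] = −0.453, so [Ce4+(aq)] ≈ 0.35 M.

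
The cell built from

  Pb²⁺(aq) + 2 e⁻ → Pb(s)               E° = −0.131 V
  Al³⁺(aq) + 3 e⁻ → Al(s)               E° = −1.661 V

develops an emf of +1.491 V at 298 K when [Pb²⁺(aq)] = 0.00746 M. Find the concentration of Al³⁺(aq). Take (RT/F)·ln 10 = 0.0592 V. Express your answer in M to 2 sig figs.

0.061 M

Pb²⁺/Pb is the cathode (higher E°); E°cell = −0.131 − (−1.661) = +1.530 V with n = 6.
Rearranging E = E° − (0.0592/n)·log Q gives log Q = 6(+1.530 − (+1.491))/0.0592 = 3.953.
Balancing electrons gives 3 Pb²⁺(aq) + 2 Al(s) → 3 Pb(s) + 2 Al³⁺(aq); thus Q = [Al³⁺(aq)]^2 / [Pb²⁺(aq)]^3.
Solving for the unknown gives log [Al³⁺(aq)] = −1.214, so [Al³⁺(aq)] ≈ 0.061 M.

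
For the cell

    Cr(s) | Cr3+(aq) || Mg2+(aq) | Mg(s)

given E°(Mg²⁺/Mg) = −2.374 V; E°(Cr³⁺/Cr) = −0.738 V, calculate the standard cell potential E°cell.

−1.636 V

By convention the left-hand electrode in cell notation is the anode (oxidation) and the right-hand electrode is the cathode (reduction).
E°cell = E°(right) − E°(left) = −2.374 − (−0.738) = −1.636 V.
The negative sign shows that, as written, the cell would require an external voltage to drive the reaction.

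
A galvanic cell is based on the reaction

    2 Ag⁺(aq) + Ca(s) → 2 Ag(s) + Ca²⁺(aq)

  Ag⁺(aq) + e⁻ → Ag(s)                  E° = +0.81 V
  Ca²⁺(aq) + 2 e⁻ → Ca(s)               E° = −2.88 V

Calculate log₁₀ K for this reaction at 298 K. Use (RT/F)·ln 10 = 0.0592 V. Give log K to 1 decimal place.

The Ag⁺/Ag couple is reduced (cathode); E°cell = +0.81 − (−2.88) = +3.69 V with n = 2.
At equilibrium E = 0, so log K = nE°cell / 0.0592 = (2)(+3.69) / 0.0592 = 124.7.

log K = 124.7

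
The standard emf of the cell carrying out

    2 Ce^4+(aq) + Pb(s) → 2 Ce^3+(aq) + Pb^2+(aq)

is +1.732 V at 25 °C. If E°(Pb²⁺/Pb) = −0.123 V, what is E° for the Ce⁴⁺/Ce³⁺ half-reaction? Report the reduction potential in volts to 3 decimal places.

+1.609 V

In the reaction as written the Ce⁴⁺/Ce³⁺ couple is reduced (cathode) and Pb²⁺/Pb is oxidized (anode), so E°cell = E°(Ce⁴⁺/Ce³⁺) − E°(Pb²⁺/Pb).
E°(Ce⁴⁺/Ce³⁺) = E°cell + E°(anode) = +1.732 + (−0.123) = +1.609 V.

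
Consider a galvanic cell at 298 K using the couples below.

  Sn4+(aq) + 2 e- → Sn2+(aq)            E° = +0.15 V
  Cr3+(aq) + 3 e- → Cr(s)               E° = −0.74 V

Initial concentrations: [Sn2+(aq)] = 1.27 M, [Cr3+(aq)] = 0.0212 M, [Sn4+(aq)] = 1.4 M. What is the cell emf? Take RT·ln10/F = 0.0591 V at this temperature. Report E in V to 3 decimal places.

Sn⁴⁺/Sn²⁺ is reduced (cathode, E° = +0.15 V) and Cr³⁺/Cr is oxidized (anode).
The standard potential is +0.15 − (−0.74) = +0.89 V and the balanced reaction transfers n = 6 electrons.
For the overall reaction 3 Sn4+(aq) + 2 Cr(s) → 3 Sn2+(aq) + 2 Cr3+(aq), Q = ([Sn2+(aq)]^3·[Cr3+(aq)]^2) / [Sn4+(aq)]^3 = 0.000336, giving log Q = −3.474.
By the Nernst equation, E = +0.89 − (0.0591/6)·(−3.474) = +0.924 V.

+0.924 V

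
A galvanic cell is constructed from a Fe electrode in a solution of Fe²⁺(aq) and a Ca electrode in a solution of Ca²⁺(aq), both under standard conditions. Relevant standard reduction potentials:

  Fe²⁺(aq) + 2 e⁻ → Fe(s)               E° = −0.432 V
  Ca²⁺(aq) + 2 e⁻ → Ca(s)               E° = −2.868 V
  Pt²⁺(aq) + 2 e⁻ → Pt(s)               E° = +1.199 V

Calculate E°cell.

+2.436 V

Of the two couples in this cell, the one with the more positive reduction potential is reduced at the cathode: here that is Fe²⁺/Fe (−0.432 V); Ca²⁺/Ca (−2.868 V) is the anode.
E°cell = E°(cathode) − E°(anode) = −0.432 − (−2.868) = +2.436 V.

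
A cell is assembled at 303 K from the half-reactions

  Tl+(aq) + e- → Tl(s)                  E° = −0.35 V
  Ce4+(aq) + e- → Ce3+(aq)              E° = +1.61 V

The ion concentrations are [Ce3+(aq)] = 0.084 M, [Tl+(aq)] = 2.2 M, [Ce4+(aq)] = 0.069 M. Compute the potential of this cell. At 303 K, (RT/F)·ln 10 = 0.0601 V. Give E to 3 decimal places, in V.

+1.934 V

The Ce⁴⁺/Ce³⁺ couple has the more positive E°, so it is the cathode; Tl⁺/Tl is the anode.
The standard potential is +1.61 − (−0.35) = +1.96 V and the balanced reaction transfers n = 1 electron.
For the overall reaction Ce4+(aq) + Tl(s) → Ce3+(aq) + Tl+(aq), Q = ([Ce3+(aq)]·[Tl+(aq)]) / [Ce4+(aq)] = 2.68, giving log Q = 0.428.
By the Nernst equation, E = +1.96 − (0.0601/1)·(0.428) = +1.934 V.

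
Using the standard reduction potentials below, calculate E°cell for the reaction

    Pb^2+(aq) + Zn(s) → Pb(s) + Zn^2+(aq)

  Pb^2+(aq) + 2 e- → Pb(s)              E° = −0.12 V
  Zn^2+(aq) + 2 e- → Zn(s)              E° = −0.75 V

+0.63 V

Pb^2+(aq) gains electrons, so the Pb²⁺/Pb couple is the cathode; the Zn²⁺/Zn couple is the anode.
E°cell = E°(cathode) − E°(anode) = −0.12 − (−0.75) = +0.63 V.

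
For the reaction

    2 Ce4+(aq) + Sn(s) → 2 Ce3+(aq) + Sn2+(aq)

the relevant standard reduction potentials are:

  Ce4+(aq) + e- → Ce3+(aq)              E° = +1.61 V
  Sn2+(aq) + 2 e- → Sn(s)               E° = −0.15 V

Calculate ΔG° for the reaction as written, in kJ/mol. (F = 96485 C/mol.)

−340 kJ/mol

In the reaction as written Ce4+(aq) is reduced, so the Ce⁴⁺/Ce³⁺ couple is the cathode and Sn²⁺/Sn is the anode.
E°cell = +1.61 − (−0.15) = +1.76 V; balancing electrons gives n = 2.
ΔG° = −nFE°cell = −(2)(96485)(+1.76) J/mol = −340 kJ/mol.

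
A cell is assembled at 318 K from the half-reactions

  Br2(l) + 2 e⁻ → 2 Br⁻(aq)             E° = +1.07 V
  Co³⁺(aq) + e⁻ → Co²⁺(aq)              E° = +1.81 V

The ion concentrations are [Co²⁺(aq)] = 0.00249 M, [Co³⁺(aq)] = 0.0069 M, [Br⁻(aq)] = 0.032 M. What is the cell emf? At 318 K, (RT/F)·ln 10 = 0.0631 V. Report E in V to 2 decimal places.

Since E°(Co³⁺/Co²⁺) > E°(Br₂/Br⁻), Co³⁺/Co²⁺ serves as the cathode.
E°cell = +1.81 − (+1.07) = +0.74 V, with n = 2 electrons transferred.
The balanced reaction is 2 Co³⁺(aq) + 2 Br⁻(aq) → 2 Co²⁺(aq) + Br2(l), so Q = [Co²⁺(aq)]^2 / ([Co³⁺(aq)]^2·[Br⁻(aq)]^2) = 127 and log Q = 2.104.
E = E° − (0.0631/n)·log Q = +0.74 − (0.0631/2)(2.104) = +0.67 V.

+0.67 V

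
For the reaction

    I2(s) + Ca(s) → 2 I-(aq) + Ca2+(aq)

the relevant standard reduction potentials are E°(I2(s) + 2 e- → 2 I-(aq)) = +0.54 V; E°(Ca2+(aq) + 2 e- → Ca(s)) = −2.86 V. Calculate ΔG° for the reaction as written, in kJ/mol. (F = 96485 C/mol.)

−656 kJ/mol

In the reaction as written I2(s) is reduced, so the I₂/I⁻ couple is the cathode and Ca²⁺/Ca is the anode.
E°cell = +0.54 − (−2.86) = +3.40 V; balancing electrons gives n = 2.
ΔG° = −nFE°cell = −(2)(96485)(+3.40) J/mol = −656 kJ/mol.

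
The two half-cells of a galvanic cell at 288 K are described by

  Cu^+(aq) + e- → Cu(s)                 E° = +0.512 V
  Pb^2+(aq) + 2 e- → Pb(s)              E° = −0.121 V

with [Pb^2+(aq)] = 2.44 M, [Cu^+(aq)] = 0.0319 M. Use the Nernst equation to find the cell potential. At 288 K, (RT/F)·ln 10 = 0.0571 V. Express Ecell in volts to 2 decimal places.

+0.54 V

Since E°(Cu⁺/Cu) > E°(Pb²⁺/Pb), Cu⁺/Cu serves as the cathode.
The standard potential is +0.512 − (−0.121) = +0.633 V and the balanced reaction transfers n = 2 electrons.
Balancing gives 2 Cu^+(aq) + Pb(s) → 2 Cu(s) + Pb^2+(aq); hence Q = [Pb^2+(aq)] / [Cu^+(aq)]^2 = 2.4×10^3 (log Q = 3.380).
By the Nernst equation, E = +0.633 − (0.0571/2)·(3.380) = +0.54 V.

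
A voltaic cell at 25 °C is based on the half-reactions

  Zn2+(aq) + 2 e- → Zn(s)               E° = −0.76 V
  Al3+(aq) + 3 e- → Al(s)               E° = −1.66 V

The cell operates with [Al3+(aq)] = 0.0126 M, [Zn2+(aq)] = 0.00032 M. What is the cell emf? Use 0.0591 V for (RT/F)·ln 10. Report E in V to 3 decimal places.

+0.834 V

Since E°(Zn²⁺/Zn) > E°(Al³⁺/Al), Zn²⁺/Zn serves as the cathode.
E°cell = −0.76 − (−1.66) = +0.90 V, with n = 6 electrons transferred.
For the overall reaction 3 Zn2+(aq) + 2 Al(s) → 3 Zn(s) + 2 Al3+(aq), Q = [Al3+(aq)]^2 / [Zn2+(aq)]^3 = 4.84×10^6, giving log Q = 6.685.
Applying E = E° − (RT ln10/nF)·log Q gives +0.90 − (0.0591/6)(6.685) = +0.834 V.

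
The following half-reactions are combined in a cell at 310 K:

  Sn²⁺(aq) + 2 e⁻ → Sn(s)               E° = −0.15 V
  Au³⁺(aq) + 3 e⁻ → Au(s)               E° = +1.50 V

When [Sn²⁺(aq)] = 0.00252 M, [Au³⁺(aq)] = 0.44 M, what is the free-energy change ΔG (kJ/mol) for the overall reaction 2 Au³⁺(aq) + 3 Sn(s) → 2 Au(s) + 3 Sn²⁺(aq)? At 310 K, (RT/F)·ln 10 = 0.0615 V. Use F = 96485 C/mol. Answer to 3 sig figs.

With Au³⁺/Au reduced at the cathode, E°cell = +1.50 − (−0.15) = +1.65 V and n = 6.
Q = [Sn²⁺(aq)]^3 / [Au³⁺(aq)]^2 = 8.27×10^−8, so log Q = −7.083 and E = +1.65 − (0.0615/6)(−7.083) = +1.7226 V.
ΔG = −nFE = −(6)(96485)(+1.7226) J/mol = −997 kJ/mol.

−997 kJ/mol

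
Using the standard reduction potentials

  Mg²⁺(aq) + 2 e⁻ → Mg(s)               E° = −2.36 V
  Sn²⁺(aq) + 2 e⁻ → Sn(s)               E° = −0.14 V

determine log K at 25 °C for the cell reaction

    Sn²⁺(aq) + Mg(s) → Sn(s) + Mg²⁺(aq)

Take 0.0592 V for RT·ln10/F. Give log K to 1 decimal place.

The Sn²⁺/Sn couple is reduced (cathode); E°cell = −0.14 − (−2.36) = +2.22 V with n = 2.
At equilibrium E = 0, so log K = nE°cell / 0.0592 = (2)(+2.22) / 0.0592 = 75.0.

log K = 75.0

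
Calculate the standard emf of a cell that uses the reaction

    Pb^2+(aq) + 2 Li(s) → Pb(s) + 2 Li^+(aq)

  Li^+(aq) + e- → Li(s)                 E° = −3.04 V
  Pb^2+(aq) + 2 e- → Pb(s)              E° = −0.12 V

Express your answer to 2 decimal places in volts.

+2.92 V

Pb^2+(aq) gains electrons, so the Pb²⁺/Pb couple is the cathode; the Li⁺/Li couple is the anode.
E°cell = E°(cathode) − E°(anode) = −0.12 − (−3.04) = +2.92 V.
The positive value indicates the reaction is spontaneous as written.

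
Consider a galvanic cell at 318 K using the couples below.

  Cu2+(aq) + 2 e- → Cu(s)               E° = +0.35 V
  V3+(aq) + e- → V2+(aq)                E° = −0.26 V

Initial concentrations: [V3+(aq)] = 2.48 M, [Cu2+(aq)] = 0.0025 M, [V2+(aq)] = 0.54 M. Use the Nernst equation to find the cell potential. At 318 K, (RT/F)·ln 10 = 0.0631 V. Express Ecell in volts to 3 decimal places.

Cu²⁺/Cu is reduced (cathode, E° = +0.35 V) and V³⁺/V²⁺ is oxidized (anode).
The standard potential is +0.35 − (−0.26) = +0.61 V and the balanced reaction transfers n = 2 electrons.
Balancing gives Cu2+(aq) + 2 V2+(aq) → Cu(s) + 2 V3+(aq); hence Q = [V3+(aq)]^2 / ([Cu2+(aq)]·[V2+(aq)]^2) = 8.44×10^3 (log Q = 3.926).
E = E° − (0.0631/n)·log Q = +0.61 − (0.0631/2)(3.926) = +0.486 V.

+0.486 V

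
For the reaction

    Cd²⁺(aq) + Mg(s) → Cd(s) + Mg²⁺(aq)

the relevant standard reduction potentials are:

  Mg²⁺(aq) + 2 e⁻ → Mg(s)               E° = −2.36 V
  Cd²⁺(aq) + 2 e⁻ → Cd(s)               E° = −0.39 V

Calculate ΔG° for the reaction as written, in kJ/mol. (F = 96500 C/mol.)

−380 kJ/mol

In the reaction as written Cd²⁺(aq) is reduced, so the Cd²⁺/Cd couple is the cathode and Mg²⁺/Mg is the anode.
E°cell = −0.39 − (−2.36) = +1.97 V; balancing electrons gives n = 2.
ΔG° = −nFE°cell = −(2)(96500)(+1.97) J/mol = −380 kJ/mol.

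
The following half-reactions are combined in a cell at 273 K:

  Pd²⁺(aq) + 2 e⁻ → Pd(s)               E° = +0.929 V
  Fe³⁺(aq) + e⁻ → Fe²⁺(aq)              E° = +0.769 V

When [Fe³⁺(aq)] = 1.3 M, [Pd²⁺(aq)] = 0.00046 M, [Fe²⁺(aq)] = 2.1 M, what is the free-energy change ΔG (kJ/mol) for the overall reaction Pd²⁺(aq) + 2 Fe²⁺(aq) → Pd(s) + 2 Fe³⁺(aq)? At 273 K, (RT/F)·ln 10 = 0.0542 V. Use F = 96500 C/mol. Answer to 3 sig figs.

−15.6 kJ/mol

The standard cell potential is +0.929 − (+0.769) = +0.160 V, with n = 2 electrons in the balanced equation.
Q = [Fe³⁺(aq)]^2 / ([Pd²⁺(aq)]·[Fe²⁺(aq)]^2) = 833, so log Q = 2.921 and E = +0.160 − (0.0542/2)(2.921) = +0.0808 V.
ΔG = −nFE = −(2)(96500)(+0.0808) J/mol = −15.6 kJ/mol.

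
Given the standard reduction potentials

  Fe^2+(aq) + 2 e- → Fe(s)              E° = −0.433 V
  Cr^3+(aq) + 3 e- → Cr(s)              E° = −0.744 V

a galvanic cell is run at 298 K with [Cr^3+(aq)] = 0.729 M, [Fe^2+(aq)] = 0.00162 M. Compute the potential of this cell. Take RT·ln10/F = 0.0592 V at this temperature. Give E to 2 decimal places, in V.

+0.23 V

Fe²⁺/Fe is reduced (cathode, E° = −0.433 V) and Cr³⁺/Cr is oxidized (anode).
The standard potential is −0.433 − (−0.744) = +0.311 V and the balanced reaction transfers n = 6 electrons.
The balanced reaction is 3 Fe^2+(aq) + 2 Cr(s) → 3 Fe(s) + 2 Cr^3+(aq), so Q = [Cr^3+(aq)]^2 / [Fe^2+(aq)]^3 = 1.25×10^8 and log Q = 8.097.
By the Nernst equation, E = +0.311 − (0.0592/6)·(8.097) = +0.23 V.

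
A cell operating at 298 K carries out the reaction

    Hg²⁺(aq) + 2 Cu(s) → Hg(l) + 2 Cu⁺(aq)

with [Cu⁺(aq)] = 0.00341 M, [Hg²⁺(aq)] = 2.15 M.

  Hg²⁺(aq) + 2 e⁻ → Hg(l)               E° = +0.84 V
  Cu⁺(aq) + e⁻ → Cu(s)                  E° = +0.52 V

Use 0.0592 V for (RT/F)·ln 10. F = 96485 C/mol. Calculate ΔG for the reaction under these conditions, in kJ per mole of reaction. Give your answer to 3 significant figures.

With Hg²⁺/Hg reduced at the cathode, E°cell = +0.84 − (+0.52) = +0.32 V and n = 2.
Here Q = [Cu⁺(aq)]^2 / [Hg²⁺(aq)] = 5.41×10^−6 (log Q = −5.267), giving E = +0.32 − (0.0592/2)·(−5.267) = +0.4759 V.
Finally ΔG = −nFE = −(2)(96485 C/mol)(+0.4759 V) = −91.8 kJ/mol.

−91.8 kJ/mol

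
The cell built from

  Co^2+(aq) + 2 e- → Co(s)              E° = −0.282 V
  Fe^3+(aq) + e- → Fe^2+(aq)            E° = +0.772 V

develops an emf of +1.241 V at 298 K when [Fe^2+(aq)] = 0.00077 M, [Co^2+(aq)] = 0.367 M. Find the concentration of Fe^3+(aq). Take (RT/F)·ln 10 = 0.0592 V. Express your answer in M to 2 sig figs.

Fe³⁺/Fe²⁺ is the cathode (higher E°); E°cell = +0.772 − (−0.282) = +1.054 V with n = 2.
From the Nernst equation, log Q = n(E° − E)/0.0592 = 2·(+1.054 − (+1.241))/0.0592 = −6.318.
Balancing electrons gives 2 Fe^3+(aq) + Co(s) → 2 Fe^2+(aq) + Co^2+(aq); thus Q = ([Fe^2+(aq)]^2·[Co^2+(aq)]) / [Fe^3+(aq)]^2.
Solving for the unknown gives log [Fe^3+(aq)] = −0.172, so [Fe^3+(aq)] ≈ 0.67 M.

0.67 M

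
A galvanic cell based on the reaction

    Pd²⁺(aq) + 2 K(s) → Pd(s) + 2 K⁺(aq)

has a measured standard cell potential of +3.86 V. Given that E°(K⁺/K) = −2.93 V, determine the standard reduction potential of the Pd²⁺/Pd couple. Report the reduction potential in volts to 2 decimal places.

In the reaction as written the Pd²⁺/Pd couple is reduced (cathode) and K⁺/K is oxidized (anode), so E°cell = E°(Pd²⁺/Pd) − E°(K⁺/K).
E°(Pd²⁺/Pd) = E°cell + E°(anode) = +3.86 + (−2.93) = +0.93 V.

+0.93 V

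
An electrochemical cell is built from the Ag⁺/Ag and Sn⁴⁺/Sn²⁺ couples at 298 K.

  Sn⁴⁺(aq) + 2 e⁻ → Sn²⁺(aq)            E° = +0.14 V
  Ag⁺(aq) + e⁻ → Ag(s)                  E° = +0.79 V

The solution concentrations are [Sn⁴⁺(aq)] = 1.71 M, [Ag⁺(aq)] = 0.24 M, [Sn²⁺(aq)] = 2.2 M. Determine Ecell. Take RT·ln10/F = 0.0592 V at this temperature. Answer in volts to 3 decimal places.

Since E°(Ag⁺/Ag) > E°(Sn⁴⁺/Sn²⁺), Ag⁺/Ag serves as the cathode.
The standard potential is +0.79 − (+0.14) = +0.65 V and the balanced reaction transfers n = 2 electrons.
Balancing gives 2 Ag⁺(aq) + Sn²⁺(aq) → 2 Ag(s) + Sn⁴⁺(aq); hence Q = [Sn⁴⁺(aq)] / ([Ag⁺(aq)]^2·[Sn²⁺(aq)]) = 13.5 (log Q = 1.130).
By the Nernst equation, E = +0.65 − (0.0592/2)·(1.130) = +0.617 V.

+0.617 V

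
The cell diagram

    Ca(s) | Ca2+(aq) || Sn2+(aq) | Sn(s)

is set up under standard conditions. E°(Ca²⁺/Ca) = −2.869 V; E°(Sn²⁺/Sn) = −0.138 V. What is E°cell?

+2.731 V

By convention the left-hand electrode in cell notation is the anode (oxidation) and the right-hand electrode is the cathode (reduction).
E°cell = E°(right) − E°(left) = −0.138 − (−2.869) = +2.731 V.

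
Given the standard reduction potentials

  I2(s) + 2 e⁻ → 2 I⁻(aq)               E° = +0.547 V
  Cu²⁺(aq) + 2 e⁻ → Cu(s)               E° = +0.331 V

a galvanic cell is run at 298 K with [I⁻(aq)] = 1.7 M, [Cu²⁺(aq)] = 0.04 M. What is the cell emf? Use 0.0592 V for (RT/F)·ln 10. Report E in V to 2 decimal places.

+0.24 V

I₂/I⁻ is reduced (cathode, E° = +0.547 V) and Cu²⁺/Cu is oxidized (anode).
E°cell = +0.547 − (+0.331) = +0.216 V, with n = 2 electrons transferred.
The balanced reaction is I2(s) + Cu(s) → 2 I⁻(aq) + Cu²⁺(aq), so Q = [I⁻(aq)]^2·[Cu²⁺(aq)] = 0.116 and log Q = −0.937.
Applying E = E° − (RT ln10/nF)·log Q gives +0.216 − (0.0592/2)(−0.937) = +0.24 V.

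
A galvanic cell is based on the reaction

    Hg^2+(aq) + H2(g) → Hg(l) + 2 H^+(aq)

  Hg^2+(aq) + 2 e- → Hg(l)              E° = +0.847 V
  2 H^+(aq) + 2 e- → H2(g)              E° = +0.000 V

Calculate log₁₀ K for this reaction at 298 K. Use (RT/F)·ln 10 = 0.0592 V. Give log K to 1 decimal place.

The Hg²⁺/Hg couple is reduced (cathode); E°cell = +0.847 − (+0.000) = +0.847 V with n = 2.
At equilibrium E = 0, so log K = nE°cell / 0.0592 = (2)(+0.847) / 0.0592 = 28.6.

log K = 28.6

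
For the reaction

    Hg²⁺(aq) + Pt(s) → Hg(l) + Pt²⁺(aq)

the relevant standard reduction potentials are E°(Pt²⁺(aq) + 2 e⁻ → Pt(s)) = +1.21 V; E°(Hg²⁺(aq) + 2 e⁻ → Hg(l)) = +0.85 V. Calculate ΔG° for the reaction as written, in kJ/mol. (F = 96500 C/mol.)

+69.5 kJ/mol

In the reaction as written Hg²⁺(aq) is reduced, so the Hg²⁺/Hg couple is the cathode and Pt²⁺/Pt is the anode.
E°cell = +0.85 − (+1.21) = −0.36 V; balancing electrons gives n = 2.
ΔG° = −nFE°cell = −(2)(96500)(−0.36) J/mol = +69.5 kJ/mol.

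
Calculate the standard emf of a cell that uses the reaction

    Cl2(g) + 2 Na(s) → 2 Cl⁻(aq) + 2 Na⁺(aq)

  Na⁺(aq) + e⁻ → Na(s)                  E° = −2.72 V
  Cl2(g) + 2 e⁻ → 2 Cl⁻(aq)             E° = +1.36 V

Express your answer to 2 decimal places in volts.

Cl2(g) gains electrons, so the Cl₂/Cl⁻ couple is the cathode; the Na⁺/Na couple is the anode.
E°cell = E°(cathode) − E°(anode) = +1.36 − (−2.72) = +4.08 V.

+4.08 V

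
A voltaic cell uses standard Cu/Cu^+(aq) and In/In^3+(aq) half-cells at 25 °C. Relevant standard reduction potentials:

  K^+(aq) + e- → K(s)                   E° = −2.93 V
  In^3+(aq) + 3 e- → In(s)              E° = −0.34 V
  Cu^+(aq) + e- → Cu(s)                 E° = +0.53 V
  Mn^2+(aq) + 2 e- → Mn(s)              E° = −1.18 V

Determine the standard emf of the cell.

Of the two couples in this cell, the one with the more positive reduction potential is reduced at the cathode: here that is Cu⁺/Cu (+0.53 V); In³⁺/In (−0.34 V) is the anode.
E°cell = E°(cathode) − E°(anode) = +0.53 − (−0.34) = +0.87 V.

+0.87 V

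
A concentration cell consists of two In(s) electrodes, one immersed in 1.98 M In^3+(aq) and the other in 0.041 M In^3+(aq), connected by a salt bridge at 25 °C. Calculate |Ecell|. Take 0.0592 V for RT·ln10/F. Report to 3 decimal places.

For a concentration cell E°cell = 0, since both electrodes use the same couple.
The compartment with the higher In^3+(aq) concentration (1.98 M) acts as the cathode; ions are reduced there and produced at the dilute (0.041 M) anode.
With n = 3, Ecell = −(0.0592/3)·log([dilute]/[conc]) = −(0.0592/3)·log(0.041/1.98) = +0.033 V.

0.033 V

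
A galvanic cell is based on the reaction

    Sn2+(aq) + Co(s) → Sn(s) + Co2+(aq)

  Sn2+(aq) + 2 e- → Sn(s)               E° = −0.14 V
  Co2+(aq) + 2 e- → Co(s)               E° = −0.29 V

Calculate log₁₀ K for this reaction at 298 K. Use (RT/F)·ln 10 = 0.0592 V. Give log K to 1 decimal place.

The Sn²⁺/Sn couple is reduced (cathode); E°cell = −0.14 − (−0.29) = +0.15 V with n = 2.
At equilibrium E = 0, so log K = nE°cell / 0.0592 = (2)(+0.15) / 0.0592 = 5.1.

log K = 5.1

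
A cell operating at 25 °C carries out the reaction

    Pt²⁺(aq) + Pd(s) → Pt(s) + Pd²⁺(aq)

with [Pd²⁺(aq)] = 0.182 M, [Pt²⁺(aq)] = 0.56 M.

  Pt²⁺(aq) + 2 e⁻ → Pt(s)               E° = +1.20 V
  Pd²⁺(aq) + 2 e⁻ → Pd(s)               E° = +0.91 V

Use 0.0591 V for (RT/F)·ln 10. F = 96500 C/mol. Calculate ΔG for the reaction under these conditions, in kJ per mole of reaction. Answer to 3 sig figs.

With Pt²⁺/Pt reduced at the cathode, E°cell = +1.20 − (+0.91) = +0.29 V and n = 2.
The reaction quotient is [Pd²⁺(aq)] / [Pt²⁺(aq)] = 0.325; by Nernst, E = +0.29 − (0.0591/2)(−0.488) = +0.3044 V.
Then ΔG = −nFE = −2 × 96500 × +0.3044 J/mol = −58.7 kJ/mol.

−58.7 kJ/mol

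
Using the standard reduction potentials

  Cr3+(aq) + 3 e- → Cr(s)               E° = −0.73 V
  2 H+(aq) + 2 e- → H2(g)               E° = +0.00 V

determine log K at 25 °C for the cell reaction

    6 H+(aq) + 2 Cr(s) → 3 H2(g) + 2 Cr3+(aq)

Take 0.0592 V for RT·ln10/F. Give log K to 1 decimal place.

The 2H⁺/H₂ couple is reduced (cathode); E°cell = +0.00 − (−0.73) = +0.73 V with n = 6.
At equilibrium E = 0, so log K = nE°cell / 0.0592 = (6)(+0.73) / 0.0592 = 74.0.

log K = 74.0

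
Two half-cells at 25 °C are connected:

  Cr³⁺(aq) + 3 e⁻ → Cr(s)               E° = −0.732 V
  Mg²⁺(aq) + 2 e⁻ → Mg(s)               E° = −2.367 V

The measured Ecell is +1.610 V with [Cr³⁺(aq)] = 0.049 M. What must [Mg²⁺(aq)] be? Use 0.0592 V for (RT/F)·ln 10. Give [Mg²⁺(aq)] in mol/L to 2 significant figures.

0.94 M

With Cr³⁺/Cr at the cathode and Mg²⁺/Mg at the anode, E°cell = −0.732 − (−2.367) = +1.635 V (n = 6).
Rearranging E = E° − (0.0592/n)·log Q gives log Q = 6(+1.635 − (+1.610))/0.0592 = 2.534.
For 2 Cr³⁺(aq) + 3 Mg(s) → 2 Cr(s) + 3 Mg²⁺(aq), the reaction quotient is Q = [Mg²⁺(aq)]^3 / [Cr³⁺(aq)]^2.
Solving for the unknown gives log [Mg²⁺(aq)] = −0.029, so [Mg²⁺(aq)] ≈ 0.94 M.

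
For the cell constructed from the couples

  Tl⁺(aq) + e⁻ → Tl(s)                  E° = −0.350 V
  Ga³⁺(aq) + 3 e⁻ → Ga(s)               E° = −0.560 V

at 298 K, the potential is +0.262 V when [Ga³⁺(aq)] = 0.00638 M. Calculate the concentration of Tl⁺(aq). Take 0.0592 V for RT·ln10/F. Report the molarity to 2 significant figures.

Tl⁺/Tl is the cathode (higher E°); E°cell = −0.350 − (−0.560) = +0.210 V with n = 3.
Since E = E° − (0.0592/n)·log Q, log Q = n(E° − E)/0.0592 = −2.635.
The balanced reaction is 3 Tl⁺(aq) + Ga(s) → 3 Tl(s) + Ga³⁺(aq), so Q = [Ga³⁺(aq)] / [Tl⁺(aq)]^3.
Isolating [Tl⁺(aq)] in Q = 10^{−2.635} yields log [Tl⁺(aq)] = 0.147, i.e. 1.4 M.

1.4 M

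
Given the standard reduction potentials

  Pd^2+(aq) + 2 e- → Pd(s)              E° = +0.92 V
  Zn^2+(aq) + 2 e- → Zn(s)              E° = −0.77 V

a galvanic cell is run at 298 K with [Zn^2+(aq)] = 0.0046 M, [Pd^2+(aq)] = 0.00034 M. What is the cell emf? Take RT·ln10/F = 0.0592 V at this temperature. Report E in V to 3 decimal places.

Since E°(Pd²⁺/Pd) > E°(Zn²⁺/Zn), Pd²⁺/Pd serves as the cathode.
E°cell = E°cat − E°an = +0.92 − (−0.77) = +1.69 V; n = 2.
The balanced reaction is Pd^2+(aq) + Zn(s) → Pd(s) + Zn^2+(aq), so Q = [Zn^2+(aq)] / [Pd^2+(aq)] = 13.5 and log Q = 1.131.
E = E° − (0.0592/n)·log Q = +1.69 − (0.0592/2)(1.131) = +1.657 V.

+1.657 V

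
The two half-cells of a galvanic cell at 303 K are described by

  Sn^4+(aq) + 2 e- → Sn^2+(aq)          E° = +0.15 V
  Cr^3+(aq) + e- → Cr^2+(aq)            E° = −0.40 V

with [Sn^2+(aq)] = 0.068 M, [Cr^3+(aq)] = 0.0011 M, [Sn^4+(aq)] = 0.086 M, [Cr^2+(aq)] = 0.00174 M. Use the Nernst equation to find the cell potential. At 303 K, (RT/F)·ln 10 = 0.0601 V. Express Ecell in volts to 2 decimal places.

Since E°(Sn⁴⁺/Sn²⁺) > E°(Cr³⁺/Cr²⁺), Sn⁴⁺/Sn²⁺ serves as the cathode.
E°cell = +0.15 − (−0.40) = +0.55 V, with n = 2 electrons transferred.
The balanced reaction is Sn^4+(aq) + 2 Cr^2+(aq) → Sn^2+(aq) + 2 Cr^3+(aq), so Q = ([Sn^2+(aq)]·[Cr^3+(aq)]^2) / ([Sn^4+(aq)]·[Cr^2+(aq)]^2) = 0.316 and log Q = −0.500.
By the Nernst equation, E = +0.55 − (0.0601/2)·(−0.500) = +0.57 V.

+0.57 V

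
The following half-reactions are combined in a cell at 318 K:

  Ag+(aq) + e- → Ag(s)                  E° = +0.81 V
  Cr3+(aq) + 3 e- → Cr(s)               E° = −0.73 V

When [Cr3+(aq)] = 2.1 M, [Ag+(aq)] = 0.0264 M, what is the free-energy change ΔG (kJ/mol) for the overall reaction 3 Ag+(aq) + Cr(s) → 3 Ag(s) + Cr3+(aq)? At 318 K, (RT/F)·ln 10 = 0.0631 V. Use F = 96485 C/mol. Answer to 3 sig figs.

−415 kJ/mol

The standard cell potential is +0.81 − (−0.73) = +1.54 V, with n = 3 electrons in the balanced equation.
Q = [Cr3+(aq)] / [Ag+(aq)]^3 = 1.14×10^5, so log Q = 5.057 and E = +1.54 − (0.0631/3)(5.057) = +1.4336 V.
Finally ΔG = −nFE = −(3)(96485 C/mol)(+1.4336 V) = −415 kJ/mol.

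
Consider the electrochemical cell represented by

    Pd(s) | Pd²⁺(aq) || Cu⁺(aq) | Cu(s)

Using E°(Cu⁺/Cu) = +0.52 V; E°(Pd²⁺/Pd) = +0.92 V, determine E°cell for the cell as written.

By convention the left-hand electrode in cell notation is the anode (oxidation) and the right-hand electrode is the cathode (reduction).
E°cell = E°(right) − E°(left) = +0.52 − (+0.92) = −0.40 V.
The negative sign shows that, as written, the cell would require an external voltage to drive the reaction.

−0.40 V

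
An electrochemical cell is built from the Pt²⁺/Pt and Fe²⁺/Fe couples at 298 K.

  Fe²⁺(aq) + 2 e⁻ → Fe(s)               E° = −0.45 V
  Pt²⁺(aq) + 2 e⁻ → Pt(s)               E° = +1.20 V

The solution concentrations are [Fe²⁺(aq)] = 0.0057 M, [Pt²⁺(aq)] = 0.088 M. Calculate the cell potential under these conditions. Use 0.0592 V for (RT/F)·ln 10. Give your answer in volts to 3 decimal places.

+1.685 V

Since E°(Pt²⁺/Pt) > E°(Fe²⁺/Fe), Pt²⁺/Pt serves as the cathode.
E°cell = +1.20 − (−0.45) = +1.65 V, with n = 2 electrons transferred.
For the overall reaction Pt²⁺(aq) + Fe(s) → Pt(s) + Fe²⁺(aq), Q = [Fe²⁺(aq)] / [Pt²⁺(aq)] = 0.0648, giving log Q = −1.189.
E = E° − (0.0592/n)·log Q = +1.65 − (0.0592/2)(−1.189) = +1.685 V.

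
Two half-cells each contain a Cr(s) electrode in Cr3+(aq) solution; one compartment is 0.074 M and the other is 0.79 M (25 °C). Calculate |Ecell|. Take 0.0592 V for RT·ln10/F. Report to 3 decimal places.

0.020 V

For a concentration cell E°cell = 0, since both electrodes use the same couple.
The compartment with the higher Cr3+(aq) concentration (0.79 M) acts as the cathode; ions are reduced there and produced at the dilute (0.074 M) anode.
With n = 3, Ecell = −(0.0592/3)·log([dilute]/[conc]) = −(0.0592/3)·log(0.074/0.79) = +0.020 V.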